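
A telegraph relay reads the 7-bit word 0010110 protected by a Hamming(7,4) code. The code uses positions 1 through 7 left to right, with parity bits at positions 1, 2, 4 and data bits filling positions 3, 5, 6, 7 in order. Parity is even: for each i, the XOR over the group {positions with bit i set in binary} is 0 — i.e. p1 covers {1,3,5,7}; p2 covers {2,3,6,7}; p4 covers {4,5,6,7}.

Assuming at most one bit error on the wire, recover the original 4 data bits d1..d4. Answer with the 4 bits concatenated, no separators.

1110

s1 (pos 1,3,5,7): 0⊕1⊕1⊕0 = 0
s2 (pos 2,3,6,7): 0⊕1⊕1⊕0 = 0
s4 (pos 4,5,6,7): 0⊕1⊕1⊕0 = 0
Syndrome s4…s1 = 000 → no error.
Read data bits from positions 3,5,6,7: 1110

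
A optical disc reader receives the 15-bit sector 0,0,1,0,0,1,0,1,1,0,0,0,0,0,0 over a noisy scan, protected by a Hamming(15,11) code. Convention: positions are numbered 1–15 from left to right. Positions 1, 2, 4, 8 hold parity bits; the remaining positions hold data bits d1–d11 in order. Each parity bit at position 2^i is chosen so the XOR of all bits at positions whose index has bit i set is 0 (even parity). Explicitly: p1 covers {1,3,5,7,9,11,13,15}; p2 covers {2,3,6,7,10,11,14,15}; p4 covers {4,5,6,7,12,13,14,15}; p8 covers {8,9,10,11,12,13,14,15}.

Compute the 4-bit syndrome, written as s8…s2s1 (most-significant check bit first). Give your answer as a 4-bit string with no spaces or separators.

0100

s1 (pos 1,3,5,7,9,11,13,15): 0⊕1⊕0⊕0⊕1⊕0⊕0⊕0 = 0
s2 (pos 2,3,6,7,10,11,14,15): 0⊕1⊕1⊕0⊕0⊕0⊕0⊕0 = 0
s4 (pos 4,5,6,7,12,13,14,15): 0⊕0⊕1⊕0⊕0⊕0⊕0⊕0 = 1
s8 (pos 8,9,10,11,12,13,14,15): 1⊕1⊕0⊕0⊕0⊕0⊕0⊕0 = 0
Syndrome s8…s1 = 0100 → error at position 4.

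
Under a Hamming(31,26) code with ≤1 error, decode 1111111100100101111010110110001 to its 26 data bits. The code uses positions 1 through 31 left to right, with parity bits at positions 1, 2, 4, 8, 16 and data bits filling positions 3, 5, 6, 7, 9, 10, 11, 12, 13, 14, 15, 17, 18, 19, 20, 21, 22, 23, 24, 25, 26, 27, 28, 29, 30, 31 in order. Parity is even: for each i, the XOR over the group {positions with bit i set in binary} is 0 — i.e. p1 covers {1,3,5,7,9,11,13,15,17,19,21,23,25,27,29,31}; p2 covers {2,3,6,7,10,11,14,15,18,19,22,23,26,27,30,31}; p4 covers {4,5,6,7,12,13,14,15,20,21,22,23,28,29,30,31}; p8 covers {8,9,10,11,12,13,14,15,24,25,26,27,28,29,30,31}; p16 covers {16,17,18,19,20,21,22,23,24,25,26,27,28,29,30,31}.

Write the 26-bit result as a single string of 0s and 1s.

11111010010111010110110001

s1 (pos 1,3,5,7,9,11,13,15,17,19,21,23,25,27,29,31): 1⊕1⊕1⊕1⊕0⊕1⊕0⊕0⊕1⊕1⊕1⊕1⊕0⊕1⊕0⊕1 = 1
s2 (pos 2,3,6,7,10,11,14,15,18,19,22,23,26,27,30,31): 1⊕1⊕1⊕1⊕0⊕1⊕1⊕0⊕1⊕1⊕0⊕1⊕1⊕1⊕0⊕1 = 0
s4 (pos 4,5,6,7,12,13,14,15,20,21,22,23,28,29,30,31): 1⊕1⊕1⊕1⊕0⊕0⊕1⊕0⊕0⊕1⊕0⊕1⊕0⊕0⊕0⊕1 = 0
s8 (pos 8,9,10,11,12,13,14,15,24,25,26,27,28,29,30,31): 1⊕0⊕0⊕1⊕0⊕0⊕1⊕0⊕1⊕0⊕1⊕1⊕0⊕0⊕0⊕1 = 1
s16 (pos 16,17,18,19,20,21,22,23,24,25,26,27,28,29,30,31): 1⊕1⊕1⊕1⊕0⊕1⊕0⊕1⊕1⊕0⊕1⊕1⊕0⊕0⊕0⊕1 = 0
Syndrome s16…s1 = 01001 → error at position 9.
Flip position 9: 1111111100100101111010110110001 → 1111111110100101111010110110001
Read data bits from positions 3,5,6,7,9,10,11,12,13,14,15,17,18,19,20,21,22,23,24,25,26,27,28,29,30,31: 11111010010111010110110001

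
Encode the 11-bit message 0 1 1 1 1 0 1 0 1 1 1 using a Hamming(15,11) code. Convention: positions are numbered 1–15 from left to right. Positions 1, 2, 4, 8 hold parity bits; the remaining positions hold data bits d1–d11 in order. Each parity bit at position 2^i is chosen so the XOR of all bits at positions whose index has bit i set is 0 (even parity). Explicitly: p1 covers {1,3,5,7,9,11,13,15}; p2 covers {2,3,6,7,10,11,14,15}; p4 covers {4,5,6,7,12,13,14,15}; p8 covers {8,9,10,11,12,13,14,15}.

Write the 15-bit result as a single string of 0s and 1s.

010011111010111

Place data at non-parity positions: p1 p2 0 p4 1 1 1 p8 1 0 1 0 1 1 1
p1 (pos 1,3,5,7,9,11,13,15): XOR of data positions = 0⊕1⊕1⊕1⊕1⊕1⊕1 = 0
p2 (pos 2,3,6,7,10,11,14,15): XOR of data positions = 0⊕1⊕1⊕0⊕1⊕1⊕1 = 1
p4 (pos 4,5,6,7,12,13,14,15): XOR of data positions = 1⊕1⊕1⊕0⊕1⊕1⊕1 = 0
p8 (pos 8,9,10,11,12,13,14,15): XOR of data positions = 1⊕0⊕1⊕0⊕1⊕1⊕1 = 1
Codeword: 010011111010111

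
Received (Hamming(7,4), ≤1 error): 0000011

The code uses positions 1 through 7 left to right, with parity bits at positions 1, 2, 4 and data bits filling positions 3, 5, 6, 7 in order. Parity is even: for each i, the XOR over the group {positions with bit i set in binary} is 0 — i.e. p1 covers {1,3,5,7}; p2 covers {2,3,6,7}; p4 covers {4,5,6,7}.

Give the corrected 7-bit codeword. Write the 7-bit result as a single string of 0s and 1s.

1000011

s1 (pos 1,3,5,7): 0⊕0⊕0⊕1 = 1
s2 (pos 2,3,6,7): 0⊕0⊕1⊕1 = 0
s4 (pos 4,5,6,7): 0⊕0⊕1⊕1 = 0
Syndrome s4…s1 = 001 → error at position 1.
Flip position 1: 0000011 → 1000011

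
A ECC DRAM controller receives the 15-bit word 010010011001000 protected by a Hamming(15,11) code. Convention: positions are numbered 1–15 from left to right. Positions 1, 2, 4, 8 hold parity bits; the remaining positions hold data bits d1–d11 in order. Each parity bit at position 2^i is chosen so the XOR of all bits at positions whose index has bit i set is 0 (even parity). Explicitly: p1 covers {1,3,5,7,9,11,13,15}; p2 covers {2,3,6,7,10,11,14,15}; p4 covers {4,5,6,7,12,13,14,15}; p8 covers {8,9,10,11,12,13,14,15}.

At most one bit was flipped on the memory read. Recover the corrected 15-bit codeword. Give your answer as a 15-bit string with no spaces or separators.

010010011101000

s1 (pos 1,3,5,7,9,11,13,15): 0⊕0⊕1⊕0⊕1⊕0⊕0⊕0 = 0
s2 (pos 2,3,6,7,10,11,14,15): 1⊕0⊕0⊕0⊕0⊕0⊕0⊕0 = 1
s4 (pos 4,5,6,7,12,13,14,15): 0⊕1⊕0⊕0⊕1⊕0⊕0⊕0 = 0
s8 (pos 8,9,10,11,12,13,14,15): 1⊕1⊕0⊕0⊕1⊕0⊕0⊕0 = 1
Syndrome s8…s1 = 1010 → error at position 10.
Flip position 10: 010010011001000 → 010010011101000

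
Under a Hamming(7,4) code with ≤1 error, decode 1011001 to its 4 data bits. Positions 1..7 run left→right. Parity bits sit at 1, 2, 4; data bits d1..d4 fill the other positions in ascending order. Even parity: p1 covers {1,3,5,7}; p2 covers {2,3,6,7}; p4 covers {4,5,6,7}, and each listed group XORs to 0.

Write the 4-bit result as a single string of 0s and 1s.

1001

s1 (pos 1,3,5,7): 1⊕1⊕0⊕1 = 1
s2 (pos 2,3,6,7): 0⊕1⊕0⊕1 = 0
s4 (pos 4,5,6,7): 1⊕0⊕0⊕1 = 0
Syndrome s4…s1 = 001 → error at position 1.
Flip position 1: 1011001 → 0011001
Read data bits from positions 3,5,6,7: 1001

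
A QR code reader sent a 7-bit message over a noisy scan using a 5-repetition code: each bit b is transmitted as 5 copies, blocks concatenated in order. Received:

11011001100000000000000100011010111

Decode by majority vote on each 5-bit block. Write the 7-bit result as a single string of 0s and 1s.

1000001

Block 1 (11011): 4 ones → 1
Block 2 (00110): 2 ones → 0
Block 3 (00000): 0 ones → 0
Block 4 (00000): 0 ones → 0
Block 5 (00010): 1 one → 0
Block 6 (00110): 2 ones → 0
Block 7 (10111): 4 ones → 1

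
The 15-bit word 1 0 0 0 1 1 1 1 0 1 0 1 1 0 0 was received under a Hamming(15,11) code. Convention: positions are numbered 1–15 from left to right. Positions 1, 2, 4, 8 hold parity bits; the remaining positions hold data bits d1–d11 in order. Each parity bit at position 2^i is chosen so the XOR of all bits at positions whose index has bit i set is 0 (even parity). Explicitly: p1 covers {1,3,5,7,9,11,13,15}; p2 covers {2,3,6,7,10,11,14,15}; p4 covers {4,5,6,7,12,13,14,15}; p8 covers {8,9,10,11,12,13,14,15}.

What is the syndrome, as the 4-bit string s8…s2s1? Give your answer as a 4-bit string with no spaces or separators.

0110

s1 (pos 1,3,5,7,9,11,13,15): 1⊕0⊕1⊕1⊕0⊕0⊕1⊕0 = 0
s2 (pos 2,3,6,7,10,11,14,15): 0⊕0⊕1⊕1⊕1⊕0⊕0⊕0 = 1
s4 (pos 4,5,6,7,12,13,14,15): 0⊕1⊕1⊕1⊕1⊕1⊕0⊕0 = 1
s8 (pos 8,9,10,11,12,13,14,15): 1⊕0⊕1⊕0⊕1⊕1⊕0⊕0 = 0
Syndrome s8…s1 = 0110 → error at position 6.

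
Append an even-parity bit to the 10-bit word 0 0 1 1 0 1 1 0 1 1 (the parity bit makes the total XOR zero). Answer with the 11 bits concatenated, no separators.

XOR of the 10 data bits: 0⊕0⊕1⊕1⊕0⊕1⊕1⊕0⊕1⊕1 = 0
Parity bit = 0 (so all 11 bits XOR to 0).

00110110110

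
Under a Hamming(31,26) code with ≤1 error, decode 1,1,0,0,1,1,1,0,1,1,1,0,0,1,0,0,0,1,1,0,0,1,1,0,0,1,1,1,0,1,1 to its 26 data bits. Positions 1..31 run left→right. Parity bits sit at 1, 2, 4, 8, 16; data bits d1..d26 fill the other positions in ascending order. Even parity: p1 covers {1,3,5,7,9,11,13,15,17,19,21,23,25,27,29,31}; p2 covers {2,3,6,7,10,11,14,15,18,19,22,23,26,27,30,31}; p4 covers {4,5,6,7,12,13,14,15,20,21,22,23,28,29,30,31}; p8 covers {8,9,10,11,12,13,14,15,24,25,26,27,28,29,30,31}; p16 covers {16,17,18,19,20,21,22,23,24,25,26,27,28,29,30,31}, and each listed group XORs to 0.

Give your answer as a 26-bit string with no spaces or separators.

01111110010011001100111111

s1 (pos 1,3,5,7,9,11,13,15,17,19,21,23,25,27,29,31): 1⊕0⊕1⊕1⊕1⊕1⊕0⊕0⊕0⊕1⊕0⊕1⊕0⊕1⊕0⊕1 = 1
s2 (pos 2,3,6,7,10,11,14,15,18,19,22,23,26,27,30,31): 1⊕0⊕1⊕1⊕1⊕1⊕1⊕0⊕1⊕1⊕1⊕1⊕1⊕1⊕1⊕1 = 0
s4 (pos 4,5,6,7,12,13,14,15,20,21,22,23,28,29,30,31): 0⊕1⊕1⊕1⊕0⊕0⊕1⊕0⊕0⊕0⊕1⊕1⊕1⊕0⊕1⊕1 = 1
s8 (pos 8,9,10,11,12,13,14,15,24,25,26,27,28,29,30,31): 0⊕1⊕1⊕1⊕0⊕0⊕1⊕0⊕0⊕0⊕1⊕1⊕1⊕0⊕1⊕1 = 1
s16 (pos 16,17,18,19,20,21,22,23,24,25,26,27,28,29,30,31): 0⊕0⊕1⊕1⊕0⊕0⊕1⊕1⊕0⊕0⊕1⊕1⊕1⊕0⊕1⊕1 = 1
Syndrome s16…s1 = 11101 → error at position 29.
Flip position 29: 1100111011100100011001100111011 → 1100111011100100011001100111111
Read data bits from positions 3,5,6,7,9,10,11,12,13,14,15,17,18,19,20,21,22,23,24,25,26,27,28,29,30,31: 01111110010011001100111111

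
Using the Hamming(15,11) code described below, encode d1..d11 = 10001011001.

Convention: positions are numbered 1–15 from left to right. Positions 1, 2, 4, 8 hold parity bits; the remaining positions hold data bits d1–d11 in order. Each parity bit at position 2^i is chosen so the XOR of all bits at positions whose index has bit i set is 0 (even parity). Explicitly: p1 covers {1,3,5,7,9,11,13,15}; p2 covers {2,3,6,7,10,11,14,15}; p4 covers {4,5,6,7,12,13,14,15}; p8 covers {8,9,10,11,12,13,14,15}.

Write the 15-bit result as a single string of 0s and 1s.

Place data at non-parity positions: p1 p2 1 p4 0 0 0 p8 1 0 1 1 0 0 1
p1 (pos 1,3,5,7,9,11,13,15): XOR of data positions = 1⊕0⊕0⊕1⊕1⊕0⊕1 = 0
p2 (pos 2,3,6,7,10,11,14,15): XOR of data positions = 1⊕0⊕0⊕0⊕1⊕0⊕1 = 1
p4 (pos 4,5,6,7,12,13,14,15): XOR of data positions = 0⊕0⊕0⊕1⊕0⊕0⊕1 = 0
p8 (pos 8,9,10,11,12,13,14,15): XOR of data positions = 1⊕0⊕1⊕1⊕0⊕0⊕1 = 0
Codeword: 011000001011001

011000001011001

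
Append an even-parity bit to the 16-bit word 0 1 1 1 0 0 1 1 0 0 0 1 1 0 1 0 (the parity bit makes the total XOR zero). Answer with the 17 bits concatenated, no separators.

XOR of the 16 data bits: 0⊕1⊕1⊕1⊕0⊕0⊕1⊕1⊕0⊕0⊕0⊕1⊕1⊕0⊕1⊕0 = 0
Parity bit = 0 (so all 17 bits XOR to 0).

01110011000110100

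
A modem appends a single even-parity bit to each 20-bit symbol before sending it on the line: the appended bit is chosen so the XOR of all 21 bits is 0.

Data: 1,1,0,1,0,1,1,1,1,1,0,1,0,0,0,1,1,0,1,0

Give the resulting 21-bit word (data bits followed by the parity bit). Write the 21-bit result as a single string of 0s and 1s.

110101111101000110100

XOR of the 20 data bits: 1⊕1⊕0⊕1⊕0⊕1⊕1⊕1⊕1⊕1⊕0⊕1⊕0⊕0⊕0⊕1⊕1⊕0⊕1⊕0 = 0
Parity bit = 0 (so all 21 bits XOR to 0).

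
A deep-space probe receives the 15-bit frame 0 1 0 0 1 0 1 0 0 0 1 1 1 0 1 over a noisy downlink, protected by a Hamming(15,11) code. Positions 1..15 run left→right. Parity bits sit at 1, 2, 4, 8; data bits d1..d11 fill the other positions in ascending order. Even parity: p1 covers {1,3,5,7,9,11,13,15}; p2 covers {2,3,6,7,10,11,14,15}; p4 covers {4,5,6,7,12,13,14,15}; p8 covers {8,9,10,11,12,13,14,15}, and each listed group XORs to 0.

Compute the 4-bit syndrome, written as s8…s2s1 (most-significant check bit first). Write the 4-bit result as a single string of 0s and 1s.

s1 (pos 1,3,5,7,9,11,13,15): 0⊕0⊕1⊕1⊕0⊕1⊕1⊕1 = 1
s2 (pos 2,3,6,7,10,11,14,15): 1⊕0⊕0⊕1⊕0⊕1⊕0⊕1 = 0
s4 (pos 4,5,6,7,12,13,14,15): 0⊕1⊕0⊕1⊕1⊕1⊕0⊕1 = 1
s8 (pos 8,9,10,11,12,13,14,15): 0⊕0⊕0⊕1⊕1⊕1⊕0⊕1 = 0
Syndrome s8…s1 = 0101 → error at position 5.

0101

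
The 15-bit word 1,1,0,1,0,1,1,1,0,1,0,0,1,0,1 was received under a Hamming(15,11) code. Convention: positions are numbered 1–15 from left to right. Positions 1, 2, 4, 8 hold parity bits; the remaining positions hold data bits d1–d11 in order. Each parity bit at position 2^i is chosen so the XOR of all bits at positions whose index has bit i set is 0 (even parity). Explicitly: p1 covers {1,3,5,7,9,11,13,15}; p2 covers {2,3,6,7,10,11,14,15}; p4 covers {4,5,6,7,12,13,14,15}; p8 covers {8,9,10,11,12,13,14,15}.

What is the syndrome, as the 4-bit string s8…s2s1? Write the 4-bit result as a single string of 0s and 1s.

0110

s1 (pos 1,3,5,7,9,11,13,15): 1⊕0⊕0⊕1⊕0⊕0⊕1⊕1 = 0
s2 (pos 2,3,6,7,10,11,14,15): 1⊕0⊕1⊕1⊕1⊕0⊕0⊕1 = 1
s4 (pos 4,5,6,7,12,13,14,15): 1⊕0⊕1⊕1⊕0⊕1⊕0⊕1 = 1
s8 (pos 8,9,10,11,12,13,14,15): 1⊕0⊕1⊕0⊕0⊕1⊕0⊕1 = 0
Syndrome s8…s1 = 0110 → error at position 6.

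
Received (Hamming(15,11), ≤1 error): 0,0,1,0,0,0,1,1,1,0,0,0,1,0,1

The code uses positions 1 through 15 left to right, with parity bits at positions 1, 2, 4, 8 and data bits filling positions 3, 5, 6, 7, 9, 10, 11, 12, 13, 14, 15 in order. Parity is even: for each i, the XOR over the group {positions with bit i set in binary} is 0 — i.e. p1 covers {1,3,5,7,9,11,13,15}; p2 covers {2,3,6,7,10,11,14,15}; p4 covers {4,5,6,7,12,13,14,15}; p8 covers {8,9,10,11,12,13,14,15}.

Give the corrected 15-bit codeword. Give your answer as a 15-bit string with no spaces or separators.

001000011000101

s1 (pos 1,3,5,7,9,11,13,15): 0⊕1⊕0⊕1⊕1⊕0⊕1⊕1 = 1
s2 (pos 2,3,6,7,10,11,14,15): 0⊕1⊕0⊕1⊕0⊕0⊕0⊕1 = 1
s4 (pos 4,5,6,7,12,13,14,15): 0⊕0⊕0⊕1⊕0⊕1⊕0⊕1 = 1
s8 (pos 8,9,10,11,12,13,14,15): 1⊕1⊕0⊕0⊕0⊕1⊕0⊕1 = 0
Syndrome s8…s1 = 0111 → error at position 7.
Flip position 7: 001000111000101 → 001000011000101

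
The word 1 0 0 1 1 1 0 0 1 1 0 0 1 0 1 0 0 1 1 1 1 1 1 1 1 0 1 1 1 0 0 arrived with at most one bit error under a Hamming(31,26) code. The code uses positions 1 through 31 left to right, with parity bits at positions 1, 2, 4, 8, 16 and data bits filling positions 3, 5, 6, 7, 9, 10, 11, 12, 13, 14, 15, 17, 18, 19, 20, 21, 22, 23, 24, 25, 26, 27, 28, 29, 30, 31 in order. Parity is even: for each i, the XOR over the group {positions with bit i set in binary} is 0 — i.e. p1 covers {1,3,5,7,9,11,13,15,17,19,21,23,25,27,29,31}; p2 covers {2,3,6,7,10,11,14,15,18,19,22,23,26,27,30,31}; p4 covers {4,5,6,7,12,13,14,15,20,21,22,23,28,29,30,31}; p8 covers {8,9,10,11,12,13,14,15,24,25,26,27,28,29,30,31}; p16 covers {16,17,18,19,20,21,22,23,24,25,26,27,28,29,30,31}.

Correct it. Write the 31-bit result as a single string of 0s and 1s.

1001110011001010011111111011000

s1 (pos 1,3,5,7,9,11,13,15,17,19,21,23,25,27,29,31): 1⊕0⊕1⊕0⊕1⊕0⊕1⊕1⊕0⊕1⊕1⊕1⊕1⊕1⊕1⊕0 = 1
s2 (pos 2,3,6,7,10,11,14,15,18,19,22,23,26,27,30,31): 0⊕0⊕1⊕0⊕1⊕0⊕0⊕1⊕1⊕1⊕1⊕1⊕0⊕1⊕0⊕0 = 0
s4 (pos 4,5,6,7,12,13,14,15,20,21,22,23,28,29,30,31): 1⊕1⊕1⊕0⊕0⊕1⊕0⊕1⊕1⊕1⊕1⊕1⊕1⊕1⊕0⊕0 = 1
s8 (pos 8,9,10,11,12,13,14,15,24,25,26,27,28,29,30,31): 0⊕1⊕1⊕0⊕0⊕1⊕0⊕1⊕1⊕1⊕0⊕1⊕1⊕1⊕0⊕0 = 1
s16 (pos 16,17,18,19,20,21,22,23,24,25,26,27,28,29,30,31): 0⊕0⊕1⊕1⊕1⊕1⊕1⊕1⊕1⊕1⊕0⊕1⊕1⊕1⊕0⊕0 = 1
Syndrome s16…s1 = 11101 → error at position 29.
Flip position 29: 1001110011001010011111111011100 → 1001110011001010011111111011000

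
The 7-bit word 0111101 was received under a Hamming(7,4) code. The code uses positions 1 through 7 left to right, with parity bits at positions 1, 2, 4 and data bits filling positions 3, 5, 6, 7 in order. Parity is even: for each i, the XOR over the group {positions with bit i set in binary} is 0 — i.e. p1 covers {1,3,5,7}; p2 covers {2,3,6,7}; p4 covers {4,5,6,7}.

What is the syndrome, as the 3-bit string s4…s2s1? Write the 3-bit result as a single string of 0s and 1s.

111

s1 (pos 1,3,5,7): 0⊕1⊕1⊕1 = 1
s2 (pos 2,3,6,7): 1⊕1⊕0⊕1 = 1
s4 (pos 4,5,6,7): 1⊕1⊕0⊕1 = 1
Syndrome s4…s1 = 111 → error at position 7.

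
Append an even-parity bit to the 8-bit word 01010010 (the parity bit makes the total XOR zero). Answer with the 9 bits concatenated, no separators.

XOR of the 8 data bits: 0⊕1⊕0⊕1⊕0⊕0⊕1⊕0 = 1
Parity bit = 1 (so all 9 bits XOR to 0).

010100101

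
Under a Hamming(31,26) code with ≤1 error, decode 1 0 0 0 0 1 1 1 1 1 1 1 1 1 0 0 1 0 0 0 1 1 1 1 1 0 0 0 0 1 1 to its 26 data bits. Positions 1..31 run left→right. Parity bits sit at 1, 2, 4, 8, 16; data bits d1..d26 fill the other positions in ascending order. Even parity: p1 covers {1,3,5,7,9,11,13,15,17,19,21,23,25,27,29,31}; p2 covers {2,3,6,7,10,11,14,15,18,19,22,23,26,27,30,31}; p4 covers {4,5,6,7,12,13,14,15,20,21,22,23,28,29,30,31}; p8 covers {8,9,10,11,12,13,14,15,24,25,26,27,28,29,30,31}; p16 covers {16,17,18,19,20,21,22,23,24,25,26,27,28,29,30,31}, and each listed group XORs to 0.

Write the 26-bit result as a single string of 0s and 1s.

00111011110100011111000011

s1 (pos 1,3,5,7,9,11,13,15,17,19,21,23,25,27,29,31): 1⊕0⊕0⊕1⊕1⊕1⊕1⊕0⊕1⊕0⊕1⊕1⊕1⊕0⊕0⊕1 = 0
s2 (pos 2,3,6,7,10,11,14,15,18,19,22,23,26,27,30,31): 0⊕0⊕1⊕1⊕1⊕1⊕1⊕0⊕0⊕0⊕1⊕1⊕0⊕0⊕1⊕1 = 1
s4 (pos 4,5,6,7,12,13,14,15,20,21,22,23,28,29,30,31): 0⊕0⊕1⊕1⊕1⊕1⊕1⊕0⊕0⊕1⊕1⊕1⊕0⊕0⊕1⊕1 = 0
s8 (pos 8,9,10,11,12,13,14,15,24,25,26,27,28,29,30,31): 1⊕1⊕1⊕1⊕1⊕1⊕1⊕0⊕1⊕1⊕0⊕0⊕0⊕0⊕1⊕1 = 1
s16 (pos 16,17,18,19,20,21,22,23,24,25,26,27,28,29,30,31): 0⊕1⊕0⊕0⊕0⊕1⊕1⊕1⊕1⊕1⊕0⊕0⊕0⊕0⊕1⊕1 = 0
Syndrome s16…s1 = 01010 → error at position 10.
Flip position 10: 1000011111111100100011111000011 → 1000011110111100100011111000011
Read data bits from positions 3,5,6,7,9,10,11,12,13,14,15,17,18,19,20,21,22,23,24,25,26,27,28,29,30,31: 00111011110100011111000011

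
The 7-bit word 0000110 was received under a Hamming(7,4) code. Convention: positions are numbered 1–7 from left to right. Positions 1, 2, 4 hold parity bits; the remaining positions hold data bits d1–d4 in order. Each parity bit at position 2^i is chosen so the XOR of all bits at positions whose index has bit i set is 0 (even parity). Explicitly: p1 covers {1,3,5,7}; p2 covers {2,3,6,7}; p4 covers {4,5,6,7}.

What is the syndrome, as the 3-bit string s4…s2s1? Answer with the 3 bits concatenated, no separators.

s1 (pos 1,3,5,7): 0⊕0⊕1⊕0 = 1
s2 (pos 2,3,6,7): 0⊕0⊕1⊕0 = 1
s4 (pos 4,5,6,7): 0⊕1⊕1⊕0 = 0
Syndrome s4…s1 = 011 → error at position 3.

011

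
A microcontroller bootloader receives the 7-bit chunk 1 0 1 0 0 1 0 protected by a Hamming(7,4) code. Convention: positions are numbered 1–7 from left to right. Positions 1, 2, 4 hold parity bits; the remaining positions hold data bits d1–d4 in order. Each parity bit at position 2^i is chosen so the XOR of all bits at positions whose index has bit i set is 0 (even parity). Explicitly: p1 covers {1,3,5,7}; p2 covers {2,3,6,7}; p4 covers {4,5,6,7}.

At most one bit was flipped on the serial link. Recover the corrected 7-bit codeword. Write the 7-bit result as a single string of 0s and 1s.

s1 (pos 1,3,5,7): 1⊕1⊕0⊕0 = 0
s2 (pos 2,3,6,7): 0⊕1⊕1⊕0 = 0
s4 (pos 4,5,6,7): 0⊕0⊕1⊕0 = 1
Syndrome s4…s1 = 100 → error at position 4.
Flip position 4: 1010010 → 1011010

1011010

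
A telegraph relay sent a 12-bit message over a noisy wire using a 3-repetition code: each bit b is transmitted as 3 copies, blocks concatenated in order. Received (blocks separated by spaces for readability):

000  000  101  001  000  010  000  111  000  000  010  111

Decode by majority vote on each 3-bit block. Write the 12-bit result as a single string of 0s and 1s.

Block 1 (000): 0 ones → 0
Block 2 (000): 0 ones → 0
Block 3 (101): 2 ones → 1
Block 4 (001): 1 one → 0
Block 5 (000): 0 ones → 0
Block 6 (010): 1 one → 0
Block 7 (000): 0 ones → 0
Block 8 (111): 3 ones → 1
Block 9 (000): 0 ones → 0
Block 10 (000): 0 ones → 0
Block 11 (010): 1 one → 0
Block 12 (111): 3 ones → 1

001000010001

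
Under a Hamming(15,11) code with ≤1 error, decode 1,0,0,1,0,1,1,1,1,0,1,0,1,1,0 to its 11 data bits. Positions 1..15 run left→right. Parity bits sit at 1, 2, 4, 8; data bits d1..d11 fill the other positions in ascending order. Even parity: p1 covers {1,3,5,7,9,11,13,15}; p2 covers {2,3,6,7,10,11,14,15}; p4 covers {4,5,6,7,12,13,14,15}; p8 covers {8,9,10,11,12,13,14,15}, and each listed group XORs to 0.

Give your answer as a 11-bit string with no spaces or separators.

00111010010

s1 (pos 1,3,5,7,9,11,13,15): 1⊕0⊕0⊕1⊕1⊕1⊕1⊕0 = 1
s2 (pos 2,3,6,7,10,11,14,15): 0⊕0⊕1⊕1⊕0⊕1⊕1⊕0 = 0
s4 (pos 4,5,6,7,12,13,14,15): 1⊕0⊕1⊕1⊕0⊕1⊕1⊕0 = 1
s8 (pos 8,9,10,11,12,13,14,15): 1⊕1⊕0⊕1⊕0⊕1⊕1⊕0 = 1
Syndrome s8…s1 = 1101 → error at position 13.
Flip position 13: 100101111010110 → 100101111010010
Read data bits from positions 3,5,6,7,9,10,11,12,13,14,15: 00111010010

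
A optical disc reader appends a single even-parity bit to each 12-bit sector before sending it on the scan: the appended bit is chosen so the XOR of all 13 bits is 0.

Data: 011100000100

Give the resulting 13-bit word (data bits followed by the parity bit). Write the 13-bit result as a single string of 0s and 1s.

XOR of the 12 data bits: 0⊕1⊕1⊕1⊕0⊕0⊕0⊕0⊕0⊕1⊕0⊕0 = 0
Parity bit = 0 (so all 13 bits XOR to 0).

0111000001000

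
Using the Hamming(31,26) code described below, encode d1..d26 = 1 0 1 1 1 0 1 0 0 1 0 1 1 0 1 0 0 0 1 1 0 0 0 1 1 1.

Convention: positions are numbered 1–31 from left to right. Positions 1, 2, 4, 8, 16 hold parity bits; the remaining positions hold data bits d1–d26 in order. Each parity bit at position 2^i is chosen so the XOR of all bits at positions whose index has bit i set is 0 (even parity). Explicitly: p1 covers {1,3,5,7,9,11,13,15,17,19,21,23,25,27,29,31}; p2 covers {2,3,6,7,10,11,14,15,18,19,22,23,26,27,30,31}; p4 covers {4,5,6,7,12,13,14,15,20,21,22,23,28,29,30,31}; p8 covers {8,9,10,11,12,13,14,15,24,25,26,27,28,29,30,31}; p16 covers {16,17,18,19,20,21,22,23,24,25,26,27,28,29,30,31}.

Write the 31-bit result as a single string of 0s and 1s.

0011011010100100110100011000111

Place data at non-parity positions: p1 p2 1 p4 0 1 1 p8 1 0 1 0 0 1 0 p16 1 1 0 1 0 0 0 1 1 0 0 0 1 1 1
p1 (pos 1,3,5,7,9,11,13,15,17,19,21,23,25,27,29,31): XOR of data positions = 1⊕0⊕1⊕1⊕1⊕0⊕0⊕1⊕0⊕0⊕0⊕1⊕0⊕1⊕1 = 0
p2 (pos 2,3,6,7,10,11,14,15,18,19,22,23,26,27,30,31): XOR of data positions = 1⊕1⊕1⊕0⊕1⊕1⊕0⊕1⊕0⊕0⊕0⊕0⊕0⊕1⊕1 = 0
p4 (pos 4,5,6,7,12,13,14,15,20,21,22,23,28,29,30,31): XOR of data positions = 0⊕1⊕1⊕0⊕0⊕1⊕0⊕1⊕0⊕0⊕0⊕0⊕1⊕1⊕1 = 1
p8 (pos 8,9,10,11,12,13,14,15,24,25,26,27,28,29,30,31): XOR of data positions = 1⊕0⊕1⊕0⊕0⊕1⊕0⊕1⊕1⊕0⊕0⊕0⊕1⊕1⊕1 = 0
p16 (pos 16,17,18,19,20,21,22,23,24,25,26,27,28,29,30,31): XOR of data positions = 1⊕1⊕0⊕1⊕0⊕0⊕0⊕1⊕1⊕0⊕0⊕0⊕1⊕1⊕1 = 0
Codeword: 0011011010100100110100011000111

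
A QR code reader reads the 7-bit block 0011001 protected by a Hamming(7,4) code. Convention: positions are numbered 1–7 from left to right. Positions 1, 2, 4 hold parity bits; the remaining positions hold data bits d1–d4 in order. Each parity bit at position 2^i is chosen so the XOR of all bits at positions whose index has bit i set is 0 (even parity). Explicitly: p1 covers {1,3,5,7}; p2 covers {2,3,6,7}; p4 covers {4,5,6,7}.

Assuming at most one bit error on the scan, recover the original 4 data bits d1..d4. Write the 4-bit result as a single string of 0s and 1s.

s1 (pos 1,3,5,7): 0⊕1⊕0⊕1 = 0
s2 (pos 2,3,6,7): 0⊕1⊕0⊕1 = 0
s4 (pos 4,5,6,7): 1⊕0⊕0⊕1 = 0
Syndrome s4…s1 = 000 → no error.
Read data bits from positions 3,5,6,7: 1001

1001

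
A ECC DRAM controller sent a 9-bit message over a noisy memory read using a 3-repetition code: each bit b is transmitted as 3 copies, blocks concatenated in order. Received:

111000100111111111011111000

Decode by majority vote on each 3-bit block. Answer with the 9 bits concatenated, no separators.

Block 1 (111): 3 ones → 1
Block 2 (000): 0 ones → 0
Block 3 (100): 1 one → 0
Block 4 (111): 3 ones → 1
Block 5 (111): 3 ones → 1
Block 6 (111): 3 ones → 1
Block 7 (011): 2 ones → 1
Block 8 (111): 3 ones → 1
Block 9 (000): 0 ones → 0

100111110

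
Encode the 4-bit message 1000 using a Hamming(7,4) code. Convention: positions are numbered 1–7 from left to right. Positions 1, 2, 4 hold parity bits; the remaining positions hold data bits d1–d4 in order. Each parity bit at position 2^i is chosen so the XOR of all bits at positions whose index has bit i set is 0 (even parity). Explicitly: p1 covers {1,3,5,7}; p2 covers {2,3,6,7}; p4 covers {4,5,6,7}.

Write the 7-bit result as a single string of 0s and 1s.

Place data at non-parity positions: p1 p2 1 p4 0 0 0
p1 (pos 1,3,5,7): XOR of data positions = 1⊕0⊕0 = 1
p2 (pos 2,3,6,7): XOR of data positions = 1⊕0⊕0 = 1
p4 (pos 4,5,6,7): XOR of data positions = 0⊕0⊕0 = 0
Codeword: 1110000

1110000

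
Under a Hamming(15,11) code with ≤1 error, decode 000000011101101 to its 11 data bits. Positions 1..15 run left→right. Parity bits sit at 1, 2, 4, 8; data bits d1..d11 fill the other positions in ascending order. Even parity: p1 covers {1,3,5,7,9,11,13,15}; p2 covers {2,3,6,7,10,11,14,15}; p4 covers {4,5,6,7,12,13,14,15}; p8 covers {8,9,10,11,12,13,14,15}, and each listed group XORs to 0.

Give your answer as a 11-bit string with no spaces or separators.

s1 (pos 1,3,5,7,9,11,13,15): 0⊕0⊕0⊕0⊕1⊕0⊕1⊕1 = 1
s2 (pos 2,3,6,7,10,11,14,15): 0⊕0⊕0⊕0⊕1⊕0⊕0⊕1 = 0
s4 (pos 4,5,6,7,12,13,14,15): 0⊕0⊕0⊕0⊕1⊕1⊕0⊕1 = 1
s8 (pos 8,9,10,11,12,13,14,15): 1⊕1⊕1⊕0⊕1⊕1⊕0⊕1 = 0
Syndrome s8…s1 = 0101 → error at position 5.
Flip position 5: 000000011101101 → 000010011101101
Read data bits from positions 3,5,6,7,9,10,11,12,13,14,15: 01001101101

01001101101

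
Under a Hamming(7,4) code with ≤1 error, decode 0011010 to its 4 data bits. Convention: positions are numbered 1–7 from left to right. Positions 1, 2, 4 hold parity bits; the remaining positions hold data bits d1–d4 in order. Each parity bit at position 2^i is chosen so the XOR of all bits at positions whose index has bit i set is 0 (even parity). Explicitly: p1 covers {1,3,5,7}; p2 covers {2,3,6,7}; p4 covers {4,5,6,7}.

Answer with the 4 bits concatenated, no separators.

s1 (pos 1,3,5,7): 0⊕1⊕0⊕0 = 1
s2 (pos 2,3,6,7): 0⊕1⊕1⊕0 = 0
s4 (pos 4,5,6,7): 1⊕0⊕1⊕0 = 0
Syndrome s4…s1 = 001 → error at position 1.
Flip position 1: 0011010 → 1011010
Read data bits from positions 3,5,6,7: 1010

1010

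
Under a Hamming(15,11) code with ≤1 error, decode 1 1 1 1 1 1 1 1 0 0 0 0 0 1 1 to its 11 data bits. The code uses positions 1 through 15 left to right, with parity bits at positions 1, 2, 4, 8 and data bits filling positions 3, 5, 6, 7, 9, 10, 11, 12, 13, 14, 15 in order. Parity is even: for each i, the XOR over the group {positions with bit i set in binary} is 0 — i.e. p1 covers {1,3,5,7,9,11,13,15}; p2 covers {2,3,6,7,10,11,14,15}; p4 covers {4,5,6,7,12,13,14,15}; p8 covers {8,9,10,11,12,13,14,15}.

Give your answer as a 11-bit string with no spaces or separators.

s1 (pos 1,3,5,7,9,11,13,15): 1⊕1⊕1⊕1⊕0⊕0⊕0⊕1 = 1
s2 (pos 2,3,6,7,10,11,14,15): 1⊕1⊕1⊕1⊕0⊕0⊕1⊕1 = 0
s4 (pos 4,5,6,7,12,13,14,15): 1⊕1⊕1⊕1⊕0⊕0⊕1⊕1 = 0
s8 (pos 8,9,10,11,12,13,14,15): 1⊕0⊕0⊕0⊕0⊕0⊕1⊕1 = 1
Syndrome s8…s1 = 1001 → error at position 9.
Flip position 9: 111111110000011 → 111111111000011
Read data bits from positions 3,5,6,7,9,10,11,12,13,14,15: 11111000011

11111000011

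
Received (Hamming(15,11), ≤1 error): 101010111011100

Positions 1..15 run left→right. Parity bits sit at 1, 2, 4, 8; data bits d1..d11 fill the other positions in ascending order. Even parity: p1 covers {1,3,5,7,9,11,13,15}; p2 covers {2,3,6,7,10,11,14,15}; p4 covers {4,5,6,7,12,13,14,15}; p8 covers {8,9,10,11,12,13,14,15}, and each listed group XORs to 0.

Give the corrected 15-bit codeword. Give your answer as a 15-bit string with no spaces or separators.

s1 (pos 1,3,5,7,9,11,13,15): 1⊕1⊕1⊕1⊕1⊕1⊕1⊕0 = 1
s2 (pos 2,3,6,7,10,11,14,15): 0⊕1⊕0⊕1⊕0⊕1⊕0⊕0 = 1
s4 (pos 4,5,6,7,12,13,14,15): 0⊕1⊕0⊕1⊕1⊕1⊕0⊕0 = 0
s8 (pos 8,9,10,11,12,13,14,15): 1⊕1⊕0⊕1⊕1⊕1⊕0⊕0 = 1
Syndrome s8…s1 = 1011 → error at position 11.
Flip position 11: 101010111011100 → 101010111001100

101010111001100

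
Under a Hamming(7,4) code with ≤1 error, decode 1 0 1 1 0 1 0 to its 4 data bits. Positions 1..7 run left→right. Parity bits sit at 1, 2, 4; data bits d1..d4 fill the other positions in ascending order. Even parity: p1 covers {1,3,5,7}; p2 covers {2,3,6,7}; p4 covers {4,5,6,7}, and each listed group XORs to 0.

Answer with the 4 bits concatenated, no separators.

1010

s1 (pos 1,3,5,7): 1⊕1⊕0⊕0 = 0
s2 (pos 2,3,6,7): 0⊕1⊕1⊕0 = 0
s4 (pos 4,5,6,7): 1⊕0⊕1⊕0 = 0
Syndrome s4…s1 = 000 → no error.
Read data bits from positions 3,5,6,7: 1010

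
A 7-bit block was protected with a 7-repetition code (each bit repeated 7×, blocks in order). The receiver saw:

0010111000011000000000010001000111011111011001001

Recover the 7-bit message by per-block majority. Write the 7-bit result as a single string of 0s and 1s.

Block 1 (0010111): 4 ones → 1
Block 2 (0000110): 2 ones → 0
Block 3 (0000000): 0 ones → 0
Block 4 (0010001): 2 ones → 0
Block 5 (0001110): 3 ones → 0
Block 6 (1111101): 6 ones → 1
Block 7 (1001001): 3 ones → 0

1000010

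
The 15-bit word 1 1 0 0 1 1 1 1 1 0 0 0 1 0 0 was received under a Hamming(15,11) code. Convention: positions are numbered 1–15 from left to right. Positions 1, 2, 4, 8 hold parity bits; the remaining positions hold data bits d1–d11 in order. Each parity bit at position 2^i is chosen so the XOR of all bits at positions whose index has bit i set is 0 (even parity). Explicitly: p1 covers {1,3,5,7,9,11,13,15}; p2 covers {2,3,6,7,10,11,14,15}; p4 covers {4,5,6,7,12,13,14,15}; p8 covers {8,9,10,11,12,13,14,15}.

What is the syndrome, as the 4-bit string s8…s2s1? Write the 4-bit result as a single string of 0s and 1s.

1011

s1 (pos 1,3,5,7,9,11,13,15): 1⊕0⊕1⊕1⊕1⊕0⊕1⊕0 = 1
s2 (pos 2,3,6,7,10,11,14,15): 1⊕0⊕1⊕1⊕0⊕0⊕0⊕0 = 1
s4 (pos 4,5,6,7,12,13,14,15): 0⊕1⊕1⊕1⊕0⊕1⊕0⊕0 = 0
s8 (pos 8,9,10,11,12,13,14,15): 1⊕1⊕0⊕0⊕0⊕1⊕0⊕0 = 1
Syndrome s8…s1 = 1011 → error at position 11.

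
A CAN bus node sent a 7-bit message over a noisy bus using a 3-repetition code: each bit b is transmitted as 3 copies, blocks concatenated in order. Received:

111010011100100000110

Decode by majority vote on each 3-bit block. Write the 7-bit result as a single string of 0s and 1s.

Block 1 (111): 3 ones → 1
Block 2 (010): 1 one → 0
Block 3 (011): 2 ones → 1
Block 4 (100): 1 one → 0
Block 5 (100): 1 one → 0
Block 6 (000): 0 ones → 0
Block 7 (110): 2 ones → 1

1010001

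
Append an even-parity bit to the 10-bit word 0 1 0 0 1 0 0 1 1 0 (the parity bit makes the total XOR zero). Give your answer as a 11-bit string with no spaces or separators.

01001001100

XOR of the 10 data bits: 0⊕1⊕0⊕0⊕1⊕0⊕0⊕1⊕1⊕0 = 0
Parity bit = 0 (so all 11 bits XOR to 0).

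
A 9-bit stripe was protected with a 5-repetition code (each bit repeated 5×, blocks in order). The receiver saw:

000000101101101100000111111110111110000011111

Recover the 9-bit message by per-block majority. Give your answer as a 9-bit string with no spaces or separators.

011011101

Block 1 (00000): 0 ones → 0
Block 2 (01011): 3 ones → 1
Block 3 (01101): 3 ones → 1
Block 4 (10000): 1 one → 0
Block 5 (01111): 4 ones → 1
Block 6 (11110): 4 ones → 1
Block 7 (11111): 5 ones → 1
Block 8 (00000): 0 ones → 0
Block 9 (11111): 5 ones → 1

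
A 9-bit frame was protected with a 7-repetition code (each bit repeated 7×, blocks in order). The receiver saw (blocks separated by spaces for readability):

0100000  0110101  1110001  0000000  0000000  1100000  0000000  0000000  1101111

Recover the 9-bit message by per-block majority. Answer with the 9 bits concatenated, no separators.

011000001

Block 1 (0100000): 1 one → 0
Block 2 (0110101): 4 ones → 1
Block 3 (1110001): 4 ones → 1
Block 4 (0000000): 0 ones → 0
Block 5 (0000000): 0 ones → 0
Block 6 (1100000): 2 ones → 0
Block 7 (0000000): 0 ones → 0
Block 8 (0000000): 0 ones → 0
Block 9 (1101111): 6 ones → 1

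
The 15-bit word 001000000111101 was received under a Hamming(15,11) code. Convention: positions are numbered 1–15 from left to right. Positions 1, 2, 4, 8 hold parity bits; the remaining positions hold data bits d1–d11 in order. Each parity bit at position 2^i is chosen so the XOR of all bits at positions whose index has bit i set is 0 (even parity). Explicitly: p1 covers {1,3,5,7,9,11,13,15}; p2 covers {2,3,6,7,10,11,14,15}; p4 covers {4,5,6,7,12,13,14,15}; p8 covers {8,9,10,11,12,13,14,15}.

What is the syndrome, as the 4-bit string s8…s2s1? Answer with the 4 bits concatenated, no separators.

1100

s1 (pos 1,3,5,7,9,11,13,15): 0⊕1⊕0⊕0⊕0⊕1⊕1⊕1 = 0
s2 (pos 2,3,6,7,10,11,14,15): 0⊕1⊕0⊕0⊕1⊕1⊕0⊕1 = 0
s4 (pos 4,5,6,7,12,13,14,15): 0⊕0⊕0⊕0⊕1⊕1⊕0⊕1 = 1
s8 (pos 8,9,10,11,12,13,14,15): 0⊕0⊕1⊕1⊕1⊕1⊕0⊕1 = 1
Syndrome s8…s1 = 1100 → error at position 12.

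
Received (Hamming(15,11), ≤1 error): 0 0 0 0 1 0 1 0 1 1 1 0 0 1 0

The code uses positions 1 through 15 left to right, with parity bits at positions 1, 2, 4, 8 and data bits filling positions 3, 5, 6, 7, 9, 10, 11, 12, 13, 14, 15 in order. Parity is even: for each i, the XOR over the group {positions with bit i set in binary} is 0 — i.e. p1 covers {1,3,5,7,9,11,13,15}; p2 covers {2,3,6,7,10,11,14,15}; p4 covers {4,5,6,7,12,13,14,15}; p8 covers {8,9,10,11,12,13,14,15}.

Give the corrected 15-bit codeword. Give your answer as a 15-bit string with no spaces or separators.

s1 (pos 1,3,5,7,9,11,13,15): 0⊕0⊕1⊕1⊕1⊕1⊕0⊕0 = 0
s2 (pos 2,3,6,7,10,11,14,15): 0⊕0⊕0⊕1⊕1⊕1⊕1⊕0 = 0
s4 (pos 4,5,6,7,12,13,14,15): 0⊕1⊕0⊕1⊕0⊕0⊕1⊕0 = 1
s8 (pos 8,9,10,11,12,13,14,15): 0⊕1⊕1⊕1⊕0⊕0⊕1⊕0 = 0
Syndrome s8…s1 = 0100 → error at position 4.
Flip position 4: 000010101110010 → 000110101110010

000110101110010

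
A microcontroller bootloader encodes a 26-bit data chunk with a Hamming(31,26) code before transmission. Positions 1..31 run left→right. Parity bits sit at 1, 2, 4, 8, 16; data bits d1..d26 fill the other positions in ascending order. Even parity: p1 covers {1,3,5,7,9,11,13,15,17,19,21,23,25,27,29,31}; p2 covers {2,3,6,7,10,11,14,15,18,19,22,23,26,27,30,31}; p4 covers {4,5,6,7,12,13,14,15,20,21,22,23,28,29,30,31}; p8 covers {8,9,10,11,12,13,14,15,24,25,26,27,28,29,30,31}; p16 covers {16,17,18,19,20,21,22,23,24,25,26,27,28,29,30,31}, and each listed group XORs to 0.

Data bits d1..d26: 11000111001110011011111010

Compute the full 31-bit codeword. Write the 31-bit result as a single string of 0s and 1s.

0111100001110010110011011111010

Place data at non-parity positions: p1 p2 1 p4 1 0 0 p8 0 1 1 1 0 0 1 p16 1 1 0 0 1 1 0 1 1 1 1 1 0 1 0
p1 (pos 1,3,5,7,9,11,13,15,17,19,21,23,25,27,29,31): XOR of data positions = 1⊕1⊕0⊕0⊕1⊕0⊕1⊕1⊕0⊕1⊕0⊕1⊕1⊕0⊕0 = 0
p2 (pos 2,3,6,7,10,11,14,15,18,19,22,23,26,27,30,31): XOR of data positions = 1⊕0⊕0⊕1⊕1⊕0⊕1⊕1⊕0⊕1⊕0⊕1⊕1⊕1⊕0 = 1
p4 (pos 4,5,6,7,12,13,14,15,20,21,22,23,28,29,30,31): XOR of data positions = 1⊕0⊕0⊕1⊕0⊕0⊕1⊕0⊕1⊕1⊕0⊕1⊕0⊕1⊕0 = 1
p8 (pos 8,9,10,11,12,13,14,15,24,25,26,27,28,29,30,31): XOR of data positions = 0⊕1⊕1⊕1⊕0⊕0⊕1⊕1⊕1⊕1⊕1⊕1⊕0⊕1⊕0 = 0
p16 (pos 16,17,18,19,20,21,22,23,24,25,26,27,28,29,30,31): XOR of data positions = 1⊕1⊕0⊕0⊕1⊕1⊕0⊕1⊕1⊕1⊕1⊕1⊕0⊕1⊕0 = 0
Codeword: 0111100001110010110011011111010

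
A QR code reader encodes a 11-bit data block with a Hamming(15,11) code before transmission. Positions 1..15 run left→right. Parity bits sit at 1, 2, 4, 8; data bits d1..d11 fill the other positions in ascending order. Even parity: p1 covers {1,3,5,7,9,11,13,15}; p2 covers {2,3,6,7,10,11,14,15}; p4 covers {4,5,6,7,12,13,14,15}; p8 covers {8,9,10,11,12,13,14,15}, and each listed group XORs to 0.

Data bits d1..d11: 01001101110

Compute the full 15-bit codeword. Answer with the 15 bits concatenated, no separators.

Place data at non-parity positions: p1 p2 0 p4 1 0 0 p8 1 1 0 1 1 1 0
p1 (pos 1,3,5,7,9,11,13,15): XOR of data positions = 0⊕1⊕0⊕1⊕0⊕1⊕0 = 1
p2 (pos 2,3,6,7,10,11,14,15): XOR of data positions = 0⊕0⊕0⊕1⊕0⊕1⊕0 = 0
p4 (pos 4,5,6,7,12,13,14,15): XOR of data positions = 1⊕0⊕0⊕1⊕1⊕1⊕0 = 0
p8 (pos 8,9,10,11,12,13,14,15): XOR of data positions = 1⊕1⊕0⊕1⊕1⊕1⊕0 = 1
Codeword: 100010011101110

100010011101110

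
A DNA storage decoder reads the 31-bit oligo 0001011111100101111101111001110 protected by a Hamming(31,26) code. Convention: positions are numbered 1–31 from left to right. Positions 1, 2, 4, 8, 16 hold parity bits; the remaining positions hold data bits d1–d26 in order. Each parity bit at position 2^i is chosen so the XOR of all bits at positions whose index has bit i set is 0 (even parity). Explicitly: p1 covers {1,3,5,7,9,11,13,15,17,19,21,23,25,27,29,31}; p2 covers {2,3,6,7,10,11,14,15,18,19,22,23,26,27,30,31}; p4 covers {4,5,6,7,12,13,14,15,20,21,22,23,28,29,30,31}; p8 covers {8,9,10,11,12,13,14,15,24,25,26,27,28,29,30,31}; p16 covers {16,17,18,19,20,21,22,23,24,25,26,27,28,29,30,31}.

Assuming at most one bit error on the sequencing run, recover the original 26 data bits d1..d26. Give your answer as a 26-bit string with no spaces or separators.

s1 (pos 1,3,5,7,9,11,13,15,17,19,21,23,25,27,29,31): 0⊕0⊕0⊕1⊕1⊕1⊕0⊕0⊕1⊕1⊕0⊕1⊕1⊕0⊕1⊕0 = 0
s2 (pos 2,3,6,7,10,11,14,15,18,19,22,23,26,27,30,31): 0⊕0⊕1⊕1⊕1⊕1⊕1⊕0⊕1⊕1⊕1⊕1⊕0⊕0⊕1⊕0 = 0
s4 (pos 4,5,6,7,12,13,14,15,20,21,22,23,28,29,30,31): 1⊕0⊕1⊕1⊕0⊕0⊕1⊕0⊕1⊕0⊕1⊕1⊕1⊕1⊕1⊕0 = 0
s8 (pos 8,9,10,11,12,13,14,15,24,25,26,27,28,29,30,31): 1⊕1⊕1⊕1⊕0⊕0⊕1⊕0⊕1⊕1⊕0⊕0⊕1⊕1⊕1⊕0 = 0
s16 (pos 16,17,18,19,20,21,22,23,24,25,26,27,28,29,30,31): 1⊕1⊕1⊕1⊕1⊕0⊕1⊕1⊕1⊕1⊕0⊕0⊕1⊕1⊕1⊕0 = 0
Syndrome s16…s1 = 00000 → no error.
Read data bits from positions 3,5,6,7,9,10,11,12,13,14,15,17,18,19,20,21,22,23,24,25,26,27,28,29,30,31: 00111110010111101111001110

00111110010111101111001110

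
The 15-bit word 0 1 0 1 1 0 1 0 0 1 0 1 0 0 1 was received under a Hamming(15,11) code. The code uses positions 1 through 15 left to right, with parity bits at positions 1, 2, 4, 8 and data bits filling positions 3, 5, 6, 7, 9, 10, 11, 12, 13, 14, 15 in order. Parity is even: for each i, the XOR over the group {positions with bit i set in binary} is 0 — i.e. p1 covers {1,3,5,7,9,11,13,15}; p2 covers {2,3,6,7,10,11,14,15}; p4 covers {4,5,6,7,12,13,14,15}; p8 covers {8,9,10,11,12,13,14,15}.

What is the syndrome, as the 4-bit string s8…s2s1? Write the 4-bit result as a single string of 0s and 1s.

s1 (pos 1,3,5,7,9,11,13,15): 0⊕0⊕1⊕1⊕0⊕0⊕0⊕1 = 1
s2 (pos 2,3,6,7,10,11,14,15): 1⊕0⊕0⊕1⊕1⊕0⊕0⊕1 = 0
s4 (pos 4,5,6,7,12,13,14,15): 1⊕1⊕0⊕1⊕1⊕0⊕0⊕1 = 1
s8 (pos 8,9,10,11,12,13,14,15): 0⊕0⊕1⊕0⊕1⊕0⊕0⊕1 = 1
Syndrome s8…s1 = 1101 → error at position 13.

1101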